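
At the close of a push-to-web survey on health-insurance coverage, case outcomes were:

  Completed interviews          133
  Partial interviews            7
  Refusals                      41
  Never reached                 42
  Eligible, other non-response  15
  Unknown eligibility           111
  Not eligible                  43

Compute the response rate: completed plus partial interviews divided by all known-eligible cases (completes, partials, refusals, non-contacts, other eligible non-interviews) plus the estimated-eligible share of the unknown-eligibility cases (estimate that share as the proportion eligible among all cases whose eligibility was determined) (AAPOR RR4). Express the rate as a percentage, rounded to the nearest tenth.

Numerator → 133 + 7 = 140
Eligible (known) → 133 + 7 + 41 + 42 + 15 = 238
e = 238 / (238 + 43) = 238 / 281 = 0.8470
Eligible share of unknowns → 0.8470 × 111 = 94.02
Denom → 238 + 94.02 = 332.02
RR4 = 140 / 332.02 = 0.4217

42.2%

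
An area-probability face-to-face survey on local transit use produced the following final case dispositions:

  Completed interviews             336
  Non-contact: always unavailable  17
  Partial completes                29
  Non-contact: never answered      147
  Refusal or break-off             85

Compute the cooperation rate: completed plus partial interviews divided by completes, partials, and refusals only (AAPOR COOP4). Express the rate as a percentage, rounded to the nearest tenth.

81.1%

Non-contacts = 147 + 17 = 164
Num = 336 + 29 = 365
Denom = 336 + 29 + 85 = 450
COOP4 = 365 / 450 = 0.8111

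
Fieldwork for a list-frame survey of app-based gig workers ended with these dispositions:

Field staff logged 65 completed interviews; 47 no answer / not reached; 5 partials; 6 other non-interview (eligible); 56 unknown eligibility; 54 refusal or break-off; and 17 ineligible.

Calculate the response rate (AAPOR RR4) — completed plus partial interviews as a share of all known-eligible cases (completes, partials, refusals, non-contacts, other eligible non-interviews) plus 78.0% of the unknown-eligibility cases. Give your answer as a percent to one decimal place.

31.7%

Num = 65 + 5 = 70
Known eligible = 65 + 5 + 54 + 47 + 6 = 177
Eligible share of unknowns = 0.7800 × 56 = 43.68
Denom = 177 + 43.68 = 220.68
RR4 = 70 / 220.68 = 0.3172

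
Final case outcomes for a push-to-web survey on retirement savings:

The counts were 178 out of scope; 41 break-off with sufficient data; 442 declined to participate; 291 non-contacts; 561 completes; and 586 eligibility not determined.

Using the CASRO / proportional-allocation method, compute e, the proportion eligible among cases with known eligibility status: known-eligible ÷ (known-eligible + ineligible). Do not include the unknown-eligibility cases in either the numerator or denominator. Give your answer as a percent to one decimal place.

88.2%

Eligible (known) = 561 + 41 + 442 + 291 = 1335
e = 1335 / (1335 + 178) = 1335 / 1513 = 0.8824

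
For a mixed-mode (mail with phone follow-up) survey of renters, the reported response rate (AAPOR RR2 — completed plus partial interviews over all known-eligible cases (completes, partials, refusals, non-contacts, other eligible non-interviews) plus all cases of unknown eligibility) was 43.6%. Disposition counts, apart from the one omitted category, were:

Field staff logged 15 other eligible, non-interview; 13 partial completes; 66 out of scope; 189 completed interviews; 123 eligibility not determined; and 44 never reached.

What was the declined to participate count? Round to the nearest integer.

Num → 189 + 13 = 202
RR2 = 202 / D = 0.436
D = 202 / 0.436 = 463.3
Rest of base = 384
declined to participate = 463.3 − 384 ≈ 79

79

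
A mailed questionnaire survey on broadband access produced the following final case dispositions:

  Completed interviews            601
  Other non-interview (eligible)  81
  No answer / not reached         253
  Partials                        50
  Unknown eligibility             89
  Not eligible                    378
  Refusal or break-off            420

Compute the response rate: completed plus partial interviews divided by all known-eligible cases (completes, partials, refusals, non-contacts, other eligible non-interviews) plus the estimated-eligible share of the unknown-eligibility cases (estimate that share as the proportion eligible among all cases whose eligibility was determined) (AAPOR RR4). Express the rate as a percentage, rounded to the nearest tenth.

44.1%

Top → 601 + 50 = 651
Known eligible → 601 + 50 + 420 + 253 + 81 = 1405
e = 1405 / (1405 + 378) = 1405 / 1783 = 0.7880
e × U → 0.7880 × 89 = 70.13
Denom → 1405 + 70.13 = 1475.13
RR4 = 651 / 1475.13 = 0.4413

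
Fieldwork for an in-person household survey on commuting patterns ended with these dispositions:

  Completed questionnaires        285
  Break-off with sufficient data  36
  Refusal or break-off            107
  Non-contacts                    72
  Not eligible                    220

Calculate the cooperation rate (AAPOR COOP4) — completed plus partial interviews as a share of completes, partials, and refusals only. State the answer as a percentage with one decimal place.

Top = 285 + 36 = 321
Denom = 285 + 36 + 107 = 428
COOP4 = 321 / 428 = 0.7500

75.0%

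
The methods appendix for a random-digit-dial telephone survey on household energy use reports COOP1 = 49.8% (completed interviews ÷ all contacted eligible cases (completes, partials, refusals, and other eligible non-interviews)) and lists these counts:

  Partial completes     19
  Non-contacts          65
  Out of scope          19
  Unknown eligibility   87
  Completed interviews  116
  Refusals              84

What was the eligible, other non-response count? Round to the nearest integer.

14

COOP1 = 116 / D = 0.498
D = 116 / 0.498 = 232.9
Remaining denominator categories sum to 219
eligible, other non-response = 232.9 − 219 ≈ 14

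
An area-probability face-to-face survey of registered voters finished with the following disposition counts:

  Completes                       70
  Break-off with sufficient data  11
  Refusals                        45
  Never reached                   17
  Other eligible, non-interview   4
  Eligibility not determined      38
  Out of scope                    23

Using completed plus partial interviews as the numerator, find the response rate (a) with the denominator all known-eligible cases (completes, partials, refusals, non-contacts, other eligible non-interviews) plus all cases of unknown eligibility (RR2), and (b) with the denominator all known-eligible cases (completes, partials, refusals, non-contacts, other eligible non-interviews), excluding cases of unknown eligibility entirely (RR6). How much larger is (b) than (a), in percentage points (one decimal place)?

Num = 70 + 11 = 81
Base = 70 + 11 + 45 + 17 + 4 + 38 = 185
RR2 = 81 / 185 = 0.4378
Base = 70 + 11 + 45 + 17 + 4 = 147
RR6 = 81 / 147 = 0.5510
Difference = 55.10 − 43.78 = 11.32 percentage points

11.3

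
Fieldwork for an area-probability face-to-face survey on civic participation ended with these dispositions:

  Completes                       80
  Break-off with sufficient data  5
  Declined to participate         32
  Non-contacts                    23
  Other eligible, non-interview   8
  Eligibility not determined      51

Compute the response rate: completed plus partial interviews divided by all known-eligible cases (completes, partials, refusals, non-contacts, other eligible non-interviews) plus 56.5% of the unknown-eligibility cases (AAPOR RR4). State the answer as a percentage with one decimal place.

48.1%

Numerator: 80 + 5 = 85
Known eligible: 80 + 5 + 32 + 23 + 8 = 148
Estimated eligible among unknowns: 0.5650 × 51 = 28.81
Denominator: 148 + 28.81 = 176.81
RR4 = 85 / 176.81 = 0.4807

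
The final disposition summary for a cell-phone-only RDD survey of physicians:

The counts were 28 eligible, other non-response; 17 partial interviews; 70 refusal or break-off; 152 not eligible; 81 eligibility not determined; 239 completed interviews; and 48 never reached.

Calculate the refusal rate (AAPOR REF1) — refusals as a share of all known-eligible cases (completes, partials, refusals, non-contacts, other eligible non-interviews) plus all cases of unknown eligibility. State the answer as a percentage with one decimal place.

Numerator → 70
Denom → 239 + 17 + 70 + 48 + 28 + 81 = 483
REF1 = 70 / 483 = 0.1449

14.5%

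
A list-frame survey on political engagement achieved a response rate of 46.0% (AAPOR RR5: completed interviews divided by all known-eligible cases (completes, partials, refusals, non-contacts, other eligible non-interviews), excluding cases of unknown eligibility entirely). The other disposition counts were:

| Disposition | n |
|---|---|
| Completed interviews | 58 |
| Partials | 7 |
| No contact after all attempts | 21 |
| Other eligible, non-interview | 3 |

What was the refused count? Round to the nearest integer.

37

RR5 = 58 / D = 0.460
D = 58 / 0.460 = 126.1
Rest of base = 89
refused = 126.1 − 89 ≈ 37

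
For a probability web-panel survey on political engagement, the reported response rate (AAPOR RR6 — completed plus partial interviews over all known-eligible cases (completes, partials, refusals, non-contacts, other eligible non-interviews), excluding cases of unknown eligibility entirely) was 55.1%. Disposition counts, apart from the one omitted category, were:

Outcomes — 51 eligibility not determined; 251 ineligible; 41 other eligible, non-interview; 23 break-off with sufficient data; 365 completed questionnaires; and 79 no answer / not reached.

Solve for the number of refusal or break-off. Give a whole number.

196

Top = 365 + 23 = 388
RR6 = 388 / D = 0.551
D = 388 / 0.551 = 704.2
Remaining denominator categories sum to 508
refusal or break-off = 704.2 − 508 ≈ 196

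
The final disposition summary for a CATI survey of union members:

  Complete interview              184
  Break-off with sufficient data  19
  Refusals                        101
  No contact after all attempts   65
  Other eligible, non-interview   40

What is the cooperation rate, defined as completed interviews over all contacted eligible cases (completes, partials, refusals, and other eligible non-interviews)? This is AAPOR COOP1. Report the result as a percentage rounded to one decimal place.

53.5%

Num = 184
Denom = 184 + 19 + 101 + 40 = 344
COOP1 = 184 / 344 = 0.5349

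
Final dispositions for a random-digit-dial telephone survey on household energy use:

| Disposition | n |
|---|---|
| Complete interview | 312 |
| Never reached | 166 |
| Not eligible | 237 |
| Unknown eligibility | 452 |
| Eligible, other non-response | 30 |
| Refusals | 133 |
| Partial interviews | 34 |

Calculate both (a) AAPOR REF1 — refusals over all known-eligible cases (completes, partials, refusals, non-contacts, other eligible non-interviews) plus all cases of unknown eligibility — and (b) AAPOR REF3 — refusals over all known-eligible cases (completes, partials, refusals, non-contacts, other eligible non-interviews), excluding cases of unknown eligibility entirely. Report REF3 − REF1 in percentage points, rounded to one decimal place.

7.9

Top = 133
Denominator = 312 + 34 + 133 + 166 + 30 + 452 = 1127
REF1 = 133 / 1127 = 0.1180
Denominator = 312 + 34 + 133 + 166 + 30 = 675
REF3 = 133 / 675 = 0.1970
Difference = 19.70 − 11.80 = 7.90 percentage points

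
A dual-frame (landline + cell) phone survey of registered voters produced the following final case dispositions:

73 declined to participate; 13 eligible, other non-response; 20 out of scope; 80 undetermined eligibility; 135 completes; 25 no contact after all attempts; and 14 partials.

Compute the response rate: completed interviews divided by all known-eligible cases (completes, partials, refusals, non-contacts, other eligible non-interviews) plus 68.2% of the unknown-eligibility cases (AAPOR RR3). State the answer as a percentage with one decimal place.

42.9%

Top → 135
Eligible (known) → 135 + 14 + 73 + 25 + 13 = 260
Eligible share of unknowns → 0.6820 × 80 = 54.56
Denominator → 260 + 54.56 = 314.56
RR3 = 135 / 314.56 = 0.4292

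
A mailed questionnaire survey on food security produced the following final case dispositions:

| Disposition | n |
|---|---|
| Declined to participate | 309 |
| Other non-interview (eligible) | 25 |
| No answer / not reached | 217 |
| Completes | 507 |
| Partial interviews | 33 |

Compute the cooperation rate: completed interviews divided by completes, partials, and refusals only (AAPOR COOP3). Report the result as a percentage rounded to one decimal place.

Top → 507
Denominator → 507 + 33 + 309 = 849
COOP3 = 507 / 849 = 0.5972

59.7%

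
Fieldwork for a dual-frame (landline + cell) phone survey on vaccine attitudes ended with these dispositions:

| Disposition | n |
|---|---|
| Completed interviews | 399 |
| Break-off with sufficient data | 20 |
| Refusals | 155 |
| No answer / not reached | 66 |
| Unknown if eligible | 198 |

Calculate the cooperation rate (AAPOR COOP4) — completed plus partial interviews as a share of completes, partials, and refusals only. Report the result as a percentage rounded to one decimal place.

Top: 399 + 20 = 419
Denom: 399 + 20 + 155 = 574
COOP4 = 419 / 574 = 0.7300

73.0%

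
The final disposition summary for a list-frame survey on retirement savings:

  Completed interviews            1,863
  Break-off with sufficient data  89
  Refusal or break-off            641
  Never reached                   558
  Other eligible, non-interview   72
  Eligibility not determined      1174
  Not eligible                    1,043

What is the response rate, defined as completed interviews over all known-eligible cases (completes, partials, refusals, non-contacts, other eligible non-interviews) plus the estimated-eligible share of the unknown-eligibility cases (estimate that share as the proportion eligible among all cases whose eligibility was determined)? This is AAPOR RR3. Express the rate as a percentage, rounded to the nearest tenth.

45.3%

Numerator = 1863
Determined eligible = 1863 + 89 + 641 + 558 + 72 = 3223
e = 3223 / (3223 + 1043) = 3223 / 4266 = 0.7555
e × U = 0.7555 × 1174 = 886.96
Denominator = 3223 + 886.96 = 4109.96
RR3 = 1863 / 4109.96 = 0.4533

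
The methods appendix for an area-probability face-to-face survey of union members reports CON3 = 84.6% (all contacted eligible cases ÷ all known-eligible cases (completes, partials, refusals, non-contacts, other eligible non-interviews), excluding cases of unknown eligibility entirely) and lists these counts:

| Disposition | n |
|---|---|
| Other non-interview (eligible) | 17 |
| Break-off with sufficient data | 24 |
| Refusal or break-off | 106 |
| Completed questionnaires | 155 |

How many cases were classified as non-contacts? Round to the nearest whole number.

55

Num: 155 + 24 + 106 + 17 = 302
CON3 = 302 / D = 0.846
D = 302 / 0.846 = 357.0
Rest of base = 302
non-contacts = 357.0 − 302 ≈ 55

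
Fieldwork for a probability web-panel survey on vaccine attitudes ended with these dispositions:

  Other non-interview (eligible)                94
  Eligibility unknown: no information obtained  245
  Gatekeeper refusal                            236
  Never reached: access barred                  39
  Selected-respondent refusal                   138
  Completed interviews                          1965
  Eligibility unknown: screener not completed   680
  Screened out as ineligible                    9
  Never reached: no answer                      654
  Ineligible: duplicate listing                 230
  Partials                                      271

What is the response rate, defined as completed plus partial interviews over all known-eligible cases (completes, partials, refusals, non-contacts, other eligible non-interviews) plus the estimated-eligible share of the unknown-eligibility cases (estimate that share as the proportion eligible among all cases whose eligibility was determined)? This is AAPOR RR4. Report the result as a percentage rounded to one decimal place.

52.5%

Refused = 236 + 138 = 374
No contact after all attempts = 654 + 39 = 693
Undetermined eligibility = 680 + 245 = 925
Screened out, ineligible = 9 + 230 = 239
Top: 1965 + 271 = 2236
Known eligible: 1965 + 271 + 374 + 693 + 94 = 3397
e = 3397 / (3397 + 239) = 3397 / 3636 = 0.9343
e × U: 0.9343 × 925 = 864.23
Denominator: 3397 + 864.23 = 4261.23
RR4 = 2236 / 4261.23 = 0.5247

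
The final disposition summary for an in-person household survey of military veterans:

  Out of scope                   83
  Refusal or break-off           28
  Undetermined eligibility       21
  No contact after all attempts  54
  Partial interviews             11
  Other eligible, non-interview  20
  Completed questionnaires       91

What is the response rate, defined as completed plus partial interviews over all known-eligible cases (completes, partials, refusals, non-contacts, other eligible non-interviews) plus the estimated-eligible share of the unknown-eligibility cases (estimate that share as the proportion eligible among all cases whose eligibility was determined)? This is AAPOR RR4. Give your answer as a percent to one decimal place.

Numerator → 91 + 11 = 102
Determined eligible → 91 + 11 + 28 + 54 + 20 = 204
e = 204 / (204 + 83) = 204 / 287 = 0.7108
e × U → 0.7108 × 21 = 14.93
Denominator → 204 + 14.93 = 218.93
RR4 = 102 / 218.93 = 0.4659

46.6%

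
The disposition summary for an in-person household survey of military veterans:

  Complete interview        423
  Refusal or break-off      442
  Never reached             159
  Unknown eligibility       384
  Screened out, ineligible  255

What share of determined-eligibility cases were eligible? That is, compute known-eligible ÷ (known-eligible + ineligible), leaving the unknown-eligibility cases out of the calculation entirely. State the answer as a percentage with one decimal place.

Eligible (known): 423 + 442 + 159 = 1024
e = 1024 / (1024 + 255) = 1024 / 1279 = 0.8006

80.1%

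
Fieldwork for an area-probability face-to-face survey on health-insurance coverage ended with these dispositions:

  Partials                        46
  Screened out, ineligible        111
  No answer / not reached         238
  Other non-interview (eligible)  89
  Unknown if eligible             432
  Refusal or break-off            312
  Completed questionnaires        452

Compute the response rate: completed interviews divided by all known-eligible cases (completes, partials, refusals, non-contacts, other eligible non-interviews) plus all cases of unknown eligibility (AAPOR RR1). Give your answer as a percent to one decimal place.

Num = 452
Base = 452 + 46 + 312 + 238 + 89 + 432 = 1569
RR1 = 452 / 1569 = 0.2881

28.8%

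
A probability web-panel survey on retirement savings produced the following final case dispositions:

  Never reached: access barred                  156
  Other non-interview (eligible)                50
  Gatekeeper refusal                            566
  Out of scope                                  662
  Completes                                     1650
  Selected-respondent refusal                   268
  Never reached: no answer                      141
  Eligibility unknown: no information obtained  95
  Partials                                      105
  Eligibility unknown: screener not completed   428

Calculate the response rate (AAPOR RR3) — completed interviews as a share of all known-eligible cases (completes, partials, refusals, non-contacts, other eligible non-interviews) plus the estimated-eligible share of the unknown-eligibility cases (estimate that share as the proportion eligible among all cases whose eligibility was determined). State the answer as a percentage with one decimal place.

49.1%

Refused = 566 + 268 = 834
Never reached = 141 + 156 = 297
Eligibility not determined = 428 + 95 = 523
Numerator = 1650
Known eligible = 1650 + 105 + 834 + 297 + 50 = 2936
e = 2936 / (2936 + 662) = 2936 / 3598 = 0.8160
e × U = 0.8160 × 523 = 426.77
Denominator = 2936 + 426.77 = 3362.77
RR3 = 1650 / 3362.77 = 0.4907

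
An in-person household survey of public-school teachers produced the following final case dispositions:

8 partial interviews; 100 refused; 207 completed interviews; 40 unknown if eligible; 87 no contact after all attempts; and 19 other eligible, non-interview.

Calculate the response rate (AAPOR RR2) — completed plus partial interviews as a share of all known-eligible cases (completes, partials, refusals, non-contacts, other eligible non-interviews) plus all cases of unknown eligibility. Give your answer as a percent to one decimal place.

46.6%

Num = 207 + 8 = 215
Denominator = 207 + 8 + 100 + 87 + 19 + 40 = 461
RR2 = 215 / 461 = 0.4664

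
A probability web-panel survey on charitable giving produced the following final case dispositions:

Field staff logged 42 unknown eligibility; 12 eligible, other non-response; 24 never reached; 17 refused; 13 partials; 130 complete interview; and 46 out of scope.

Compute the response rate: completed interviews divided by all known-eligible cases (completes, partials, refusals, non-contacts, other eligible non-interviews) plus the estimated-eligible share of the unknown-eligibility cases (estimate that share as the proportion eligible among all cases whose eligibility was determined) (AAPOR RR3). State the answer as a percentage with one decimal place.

56.5%

Top = 130
Eligible (known) = 130 + 13 + 17 + 24 + 12 = 196
e = 196 / (196 + 46) = 196 / 242 = 0.8099
e × U = 0.8099 × 42 = 34.02
Denominator = 196 + 34.02 = 230.02
RR3 = 130 / 230.02 = 0.5652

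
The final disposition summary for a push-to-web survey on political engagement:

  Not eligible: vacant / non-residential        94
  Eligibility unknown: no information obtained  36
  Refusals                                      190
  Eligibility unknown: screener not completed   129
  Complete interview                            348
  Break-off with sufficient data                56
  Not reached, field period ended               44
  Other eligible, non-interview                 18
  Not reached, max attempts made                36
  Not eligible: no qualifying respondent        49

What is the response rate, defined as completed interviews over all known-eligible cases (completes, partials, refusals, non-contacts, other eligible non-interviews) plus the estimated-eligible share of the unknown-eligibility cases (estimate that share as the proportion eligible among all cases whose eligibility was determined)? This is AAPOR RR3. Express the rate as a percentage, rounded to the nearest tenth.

42.0%

Non-contacts = 44 + 36 = 80
Undetermined eligibility = 129 + 36 = 165
Out of scope = 49 + 94 = 143
Numerator: 348
Known eligible: 348 + 56 + 190 + 80 + 18 = 692
e = 692 / (692 + 143) = 692 / 835 = 0.8287
Estimated eligible among unknowns: 0.8287 × 165 = 136.74
Base: 692 + 136.74 = 828.74
RR3 = 348 / 828.74 = 0.4199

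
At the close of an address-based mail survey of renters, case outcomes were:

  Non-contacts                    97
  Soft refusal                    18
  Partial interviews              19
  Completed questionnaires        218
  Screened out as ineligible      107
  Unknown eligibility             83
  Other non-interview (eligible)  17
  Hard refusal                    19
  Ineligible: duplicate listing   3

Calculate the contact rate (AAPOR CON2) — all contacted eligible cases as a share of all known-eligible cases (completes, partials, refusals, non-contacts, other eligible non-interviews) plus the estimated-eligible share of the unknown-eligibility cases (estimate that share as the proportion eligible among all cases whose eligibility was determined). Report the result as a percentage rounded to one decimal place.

Refusals = 19 + 18 = 37
Out of scope = 107 + 3 = 110
Top → 218 + 19 + 37 + 17 = 291
Known eligible → 218 + 19 + 37 + 97 + 17 = 388
e = 388 / (388 + 110) = 388 / 498 = 0.7791
Eligible share of unknowns → 0.7791 × 83 = 64.67
Denom → 388 + 64.67 = 452.67
CON2 = 291 / 452.67 = 0.6429

64.3%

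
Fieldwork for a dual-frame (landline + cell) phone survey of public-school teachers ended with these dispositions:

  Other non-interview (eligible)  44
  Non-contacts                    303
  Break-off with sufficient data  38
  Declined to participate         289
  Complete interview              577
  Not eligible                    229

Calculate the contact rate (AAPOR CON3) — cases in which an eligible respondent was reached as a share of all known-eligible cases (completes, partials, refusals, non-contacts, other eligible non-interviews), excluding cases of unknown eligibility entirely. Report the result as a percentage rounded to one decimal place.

Top: 577 + 38 + 289 + 44 = 948
Denom: 577 + 38 + 289 + 303 + 44 = 1251
CON3 = 948 / 1251 = 0.7578

75.8%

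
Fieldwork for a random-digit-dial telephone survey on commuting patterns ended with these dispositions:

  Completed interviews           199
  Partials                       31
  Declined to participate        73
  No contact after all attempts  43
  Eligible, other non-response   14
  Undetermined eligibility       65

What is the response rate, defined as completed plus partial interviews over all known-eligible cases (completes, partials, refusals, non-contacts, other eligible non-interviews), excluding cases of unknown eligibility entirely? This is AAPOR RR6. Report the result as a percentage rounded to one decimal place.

Num: 199 + 31 = 230
Denom: 199 + 31 + 73 + 43 + 14 = 360
RR6 = 230 / 360 = 0.6389

63.9%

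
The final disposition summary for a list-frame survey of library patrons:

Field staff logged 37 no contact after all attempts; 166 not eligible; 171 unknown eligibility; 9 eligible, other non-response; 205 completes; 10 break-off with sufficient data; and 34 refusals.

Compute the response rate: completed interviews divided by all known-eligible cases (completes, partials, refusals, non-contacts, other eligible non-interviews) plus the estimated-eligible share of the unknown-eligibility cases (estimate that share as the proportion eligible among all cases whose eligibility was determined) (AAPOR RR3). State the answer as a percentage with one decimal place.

Top: 205
Eligible (known): 205 + 10 + 34 + 37 + 9 = 295
e = 295 / (295 + 166) = 295 / 461 = 0.6399
e × U: 0.6399 × 171 = 109.42
Base: 295 + 109.42 = 404.42
RR3 = 205 / 404.42 = 0.5069

50.7%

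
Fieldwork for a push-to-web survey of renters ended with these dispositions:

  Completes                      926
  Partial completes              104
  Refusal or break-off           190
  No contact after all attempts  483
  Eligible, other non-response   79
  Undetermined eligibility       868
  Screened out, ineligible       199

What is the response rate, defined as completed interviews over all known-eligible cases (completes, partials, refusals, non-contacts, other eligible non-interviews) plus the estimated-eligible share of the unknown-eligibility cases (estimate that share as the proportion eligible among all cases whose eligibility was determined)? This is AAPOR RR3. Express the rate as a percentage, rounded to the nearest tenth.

36.1%

Num: 926
Determined eligible: 926 + 104 + 190 + 483 + 79 = 1782
e = 1782 / (1782 + 199) = 1782 / 1981 = 0.8995
Eligible share of unknowns: 0.8995 × 868 = 780.77
Base: 1782 + 780.77 = 2562.77
RR3 = 926 / 2562.77 = 0.3613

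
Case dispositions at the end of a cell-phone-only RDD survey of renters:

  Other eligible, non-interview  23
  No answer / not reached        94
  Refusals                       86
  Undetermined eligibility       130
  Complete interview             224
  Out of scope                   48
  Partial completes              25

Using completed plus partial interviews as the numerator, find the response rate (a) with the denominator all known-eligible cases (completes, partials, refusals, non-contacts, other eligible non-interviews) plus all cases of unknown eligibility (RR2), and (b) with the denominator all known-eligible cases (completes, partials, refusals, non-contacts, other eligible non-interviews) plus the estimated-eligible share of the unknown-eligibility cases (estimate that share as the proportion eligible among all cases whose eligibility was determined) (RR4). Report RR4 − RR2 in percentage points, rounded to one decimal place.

0.9

Num: 224 + 25 = 249
Base: 224 + 25 + 86 + 94 + 23 + 130 = 582
RR2 = 249 / 582 = 0.4278
Eligible (known): 224 + 25 + 86 + 94 + 23 = 452
e = 452 / (452 + 48) = 452 / 500 = 0.9040
Estimated eligible among unknowns: 0.9040 × 130 = 117.52
Base: 452 + 117.52 = 569.52
RR4 = 249 / 569.52 = 0.4372
Difference = 43.72 − 42.78 = 0.94 percentage points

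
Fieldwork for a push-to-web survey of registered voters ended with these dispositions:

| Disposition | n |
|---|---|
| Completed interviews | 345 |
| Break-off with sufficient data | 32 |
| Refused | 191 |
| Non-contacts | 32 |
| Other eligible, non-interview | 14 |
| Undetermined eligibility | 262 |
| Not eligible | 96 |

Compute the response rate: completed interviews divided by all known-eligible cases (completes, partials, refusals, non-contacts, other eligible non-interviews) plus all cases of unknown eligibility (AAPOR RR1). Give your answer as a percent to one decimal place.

39.4%

Top = 345
Denom = 345 + 32 + 191 + 32 + 14 + 262 = 876
RR1 = 345 / 876 = 0.3938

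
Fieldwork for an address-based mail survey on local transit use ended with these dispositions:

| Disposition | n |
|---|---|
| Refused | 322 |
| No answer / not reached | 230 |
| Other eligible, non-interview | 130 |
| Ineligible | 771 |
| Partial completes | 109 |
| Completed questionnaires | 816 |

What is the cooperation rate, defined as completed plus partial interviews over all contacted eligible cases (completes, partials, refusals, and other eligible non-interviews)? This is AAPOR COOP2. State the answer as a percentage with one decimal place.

Top: 816 + 109 = 925
Base: 816 + 109 + 322 + 130 = 1377
COOP2 = 925 / 1377 = 0.6718

67.2%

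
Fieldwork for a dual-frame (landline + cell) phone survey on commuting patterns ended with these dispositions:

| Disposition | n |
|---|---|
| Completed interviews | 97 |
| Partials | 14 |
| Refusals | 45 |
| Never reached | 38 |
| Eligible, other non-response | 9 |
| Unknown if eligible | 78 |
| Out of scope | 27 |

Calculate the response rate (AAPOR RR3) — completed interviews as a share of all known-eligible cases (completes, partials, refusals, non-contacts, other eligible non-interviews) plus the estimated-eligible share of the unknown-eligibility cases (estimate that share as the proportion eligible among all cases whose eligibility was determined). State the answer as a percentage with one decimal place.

Num: 97
Determined eligible: 97 + 14 + 45 + 38 + 9 = 203
e = 203 / (203 + 27) = 203 / 230 = 0.8826
e × U: 0.8826 × 78 = 68.84
Denom: 203 + 68.84 = 271.84
RR3 = 97 / 271.84 = 0.3568

35.7%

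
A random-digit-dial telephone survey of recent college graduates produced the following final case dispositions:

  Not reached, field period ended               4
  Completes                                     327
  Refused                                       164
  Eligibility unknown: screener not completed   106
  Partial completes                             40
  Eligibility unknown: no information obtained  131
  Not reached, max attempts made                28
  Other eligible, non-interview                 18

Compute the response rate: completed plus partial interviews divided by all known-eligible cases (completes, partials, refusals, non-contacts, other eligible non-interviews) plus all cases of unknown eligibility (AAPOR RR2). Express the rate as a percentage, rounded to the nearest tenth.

No answer / not reached = 4 + 28 = 32
Unknown eligibility = 106 + 131 = 237
Top: 327 + 40 = 367
Base: 327 + 40 + 164 + 32 + 18 + 237 = 818
RR2 = 367 / 818 = 0.4487

44.9%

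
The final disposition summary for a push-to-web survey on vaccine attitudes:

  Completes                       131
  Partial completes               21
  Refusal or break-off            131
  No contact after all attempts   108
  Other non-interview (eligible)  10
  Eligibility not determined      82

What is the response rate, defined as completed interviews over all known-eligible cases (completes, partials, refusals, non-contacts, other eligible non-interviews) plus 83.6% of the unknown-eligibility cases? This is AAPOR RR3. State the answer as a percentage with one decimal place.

Numerator: 131
Eligible (known): 131 + 21 + 131 + 108 + 10 = 401
Estimated eligible among unknowns: 0.8360 × 82 = 68.55
Denom: 401 + 68.55 = 469.55
RR3 = 131 / 469.55 = 0.2790

27.9%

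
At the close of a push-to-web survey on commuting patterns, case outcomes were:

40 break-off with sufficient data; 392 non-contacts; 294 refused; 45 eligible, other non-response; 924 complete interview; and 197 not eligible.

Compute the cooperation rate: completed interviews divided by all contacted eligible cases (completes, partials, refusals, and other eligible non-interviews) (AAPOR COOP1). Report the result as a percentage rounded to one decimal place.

70.9%

Top = 924
Base = 924 + 40 + 294 + 45 = 1303
COOP1 = 924 / 1303 = 0.7091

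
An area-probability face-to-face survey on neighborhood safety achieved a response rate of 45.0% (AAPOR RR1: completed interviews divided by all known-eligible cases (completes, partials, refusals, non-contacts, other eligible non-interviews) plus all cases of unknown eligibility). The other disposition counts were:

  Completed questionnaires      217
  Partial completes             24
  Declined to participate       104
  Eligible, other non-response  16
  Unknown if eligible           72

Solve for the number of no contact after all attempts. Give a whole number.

RR1 = 217 / D = 0.450
D = 217 / 0.450 = 482.2
Rest of base = 433
no contact after all attempts = 482.2 − 433 ≈ 49

49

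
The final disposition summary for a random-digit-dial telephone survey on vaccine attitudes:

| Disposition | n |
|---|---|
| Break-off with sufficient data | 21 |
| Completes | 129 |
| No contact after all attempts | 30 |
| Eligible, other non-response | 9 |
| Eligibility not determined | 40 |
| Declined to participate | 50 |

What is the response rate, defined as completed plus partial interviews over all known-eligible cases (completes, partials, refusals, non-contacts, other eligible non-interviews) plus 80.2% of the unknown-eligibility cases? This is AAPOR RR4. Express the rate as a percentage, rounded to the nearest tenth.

Numerator → 129 + 21 = 150
Known eligible → 129 + 21 + 50 + 30 + 9 = 239
Estimated eligible among unknowns → 0.8020 × 40 = 32.08
Base → 239 + 32.08 = 271.08
RR4 = 150 / 271.08 = 0.5533

55.3%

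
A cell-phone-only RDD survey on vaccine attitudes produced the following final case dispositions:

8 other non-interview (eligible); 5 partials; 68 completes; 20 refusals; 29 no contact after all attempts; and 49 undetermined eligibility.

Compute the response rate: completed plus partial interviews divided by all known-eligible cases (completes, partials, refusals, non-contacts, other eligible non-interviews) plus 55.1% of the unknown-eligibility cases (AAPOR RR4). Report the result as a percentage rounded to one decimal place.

Num → 68 + 5 = 73
Known eligible → 68 + 5 + 20 + 29 + 8 = 130
e × U → 0.5510 × 49 = 27.00
Base → 130 + 27.00 = 157.00
RR4 = 73 / 157.00 = 0.4650

46.5%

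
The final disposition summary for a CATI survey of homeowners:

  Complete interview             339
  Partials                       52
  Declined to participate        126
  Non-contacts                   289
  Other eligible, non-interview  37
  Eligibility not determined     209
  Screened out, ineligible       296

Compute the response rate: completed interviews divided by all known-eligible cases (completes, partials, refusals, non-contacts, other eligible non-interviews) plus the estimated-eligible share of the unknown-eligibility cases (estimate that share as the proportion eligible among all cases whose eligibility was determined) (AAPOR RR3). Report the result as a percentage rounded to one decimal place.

Num: 339
Known eligible: 339 + 52 + 126 + 289 + 37 = 843
e = 843 / (843 + 296) = 843 / 1139 = 0.7401
Eligible share of unknowns: 0.7401 × 209 = 154.68
Denom: 843 + 154.68 = 997.68
RR3 = 339 / 997.68 = 0.3398

34.0%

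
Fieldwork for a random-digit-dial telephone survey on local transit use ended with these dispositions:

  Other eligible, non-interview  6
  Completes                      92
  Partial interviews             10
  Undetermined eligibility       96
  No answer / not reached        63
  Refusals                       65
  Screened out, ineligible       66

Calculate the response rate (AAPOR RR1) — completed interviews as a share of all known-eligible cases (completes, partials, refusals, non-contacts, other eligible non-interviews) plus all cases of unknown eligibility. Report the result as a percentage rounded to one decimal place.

Numerator → 92
Denom → 92 + 10 + 65 + 63 + 6 + 96 = 332
RR1 = 92 / 332 = 0.2771

27.7%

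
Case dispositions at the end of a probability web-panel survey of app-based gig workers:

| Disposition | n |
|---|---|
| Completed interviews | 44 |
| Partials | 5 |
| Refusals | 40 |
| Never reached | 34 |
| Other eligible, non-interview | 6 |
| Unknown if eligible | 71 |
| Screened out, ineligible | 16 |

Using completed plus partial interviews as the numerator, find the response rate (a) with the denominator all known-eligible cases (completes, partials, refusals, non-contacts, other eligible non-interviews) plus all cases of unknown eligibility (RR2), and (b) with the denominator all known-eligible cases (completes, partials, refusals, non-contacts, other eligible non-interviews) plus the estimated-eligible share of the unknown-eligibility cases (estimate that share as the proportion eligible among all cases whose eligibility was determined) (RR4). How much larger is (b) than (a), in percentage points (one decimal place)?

1.0

Num → 44 + 5 = 49
Denom → 44 + 5 + 40 + 34 + 6 + 71 = 200
RR2 = 49 / 200 = 0.2450
Determined eligible → 44 + 5 + 40 + 34 + 6 = 129
e = 129 / (129 + 16) = 129 / 145 = 0.8897
Eligible share of unknowns → 0.8897 × 71 = 63.17
Denom → 129 + 63.17 = 192.17
RR4 = 49 / 192.17 = 0.2550
Difference = 25.50 − 24.50 = 1.00 percentage points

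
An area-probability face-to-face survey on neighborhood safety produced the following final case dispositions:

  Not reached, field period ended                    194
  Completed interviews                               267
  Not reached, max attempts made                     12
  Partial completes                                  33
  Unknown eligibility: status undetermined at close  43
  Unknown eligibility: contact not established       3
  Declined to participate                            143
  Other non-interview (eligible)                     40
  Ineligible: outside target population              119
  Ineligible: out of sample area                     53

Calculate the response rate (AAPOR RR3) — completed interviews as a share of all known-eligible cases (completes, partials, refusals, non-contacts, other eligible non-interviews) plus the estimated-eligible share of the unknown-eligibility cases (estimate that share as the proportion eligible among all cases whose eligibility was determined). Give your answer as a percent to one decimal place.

36.8%

Never reached = 194 + 12 = 206
Unknown eligibility = 3 + 43 = 46
Not eligible = 119 + 53 = 172
Num → 267
Determined eligible → 267 + 33 + 143 + 206 + 40 = 689
e = 689 / (689 + 172) = 689 / 861 = 0.8002
Estimated eligible among unknowns → 0.8002 × 46 = 36.81
Base → 689 + 36.81 = 725.81
RR3 = 267 / 725.81 = 0.3679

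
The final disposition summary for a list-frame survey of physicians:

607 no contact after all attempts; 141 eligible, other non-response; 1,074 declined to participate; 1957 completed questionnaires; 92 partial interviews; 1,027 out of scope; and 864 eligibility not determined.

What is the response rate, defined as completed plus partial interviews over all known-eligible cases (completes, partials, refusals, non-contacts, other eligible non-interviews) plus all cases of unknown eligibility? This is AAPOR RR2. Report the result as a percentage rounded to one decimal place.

Num: 1957 + 92 = 2049
Denom: 1957 + 92 + 1074 + 607 + 141 + 864 = 4735
RR2 = 2049 / 4735 = 0.4327

43.3%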